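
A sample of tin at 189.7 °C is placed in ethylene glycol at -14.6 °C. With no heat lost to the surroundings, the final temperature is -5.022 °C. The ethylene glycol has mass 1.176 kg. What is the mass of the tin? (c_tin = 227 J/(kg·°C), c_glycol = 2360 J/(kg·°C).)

m ≈ 0.601 kg

Taking heat into each body as positive, Σ m c ΔT = 0:
m×227×(-5.022 − 189.7) + 1.176×2360×(-5.022 − (-14.6)) = 0
-44202 m = -26582
m = -26582/-44202 ≈ 0.6014 kg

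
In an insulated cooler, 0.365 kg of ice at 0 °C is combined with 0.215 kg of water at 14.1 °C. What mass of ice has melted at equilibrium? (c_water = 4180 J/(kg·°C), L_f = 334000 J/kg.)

Cooling the water to 0 °C releases 0.215·4180·14.1 = 12672 J.
Fully melting the ice requires m_ice L_f = 0.365·334000 = 121910 J.
12672 J < 121910 J, so only part of the ice melts and the system sits at 0 °C.
m_melted·334000 = 12672  ⇒  m_melted ≈ 0.03794 kg.

m_melted ≈ 0.0379 kg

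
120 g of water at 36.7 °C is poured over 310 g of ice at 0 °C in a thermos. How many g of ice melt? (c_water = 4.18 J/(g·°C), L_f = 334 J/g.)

m_melted ≈ 55.1 g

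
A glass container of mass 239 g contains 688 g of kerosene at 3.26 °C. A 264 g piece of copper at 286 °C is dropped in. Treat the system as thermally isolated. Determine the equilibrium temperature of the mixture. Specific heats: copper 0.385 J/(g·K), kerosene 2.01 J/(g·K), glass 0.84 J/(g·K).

T_f ≈ 20.3 °C

Let T be the final temperature. ΣQ_i = 0:
264·0.385·(T − 286) + 688·2.01·(T − 3.26) + 239·0.84·(T − 3.26) = 0
(101.64 + 1382.9 + 200.76) T = 101.64·286 + 1382.9·3.26 + 200.76·3.26
T = 34232 / 1685.3 = 20.3 °C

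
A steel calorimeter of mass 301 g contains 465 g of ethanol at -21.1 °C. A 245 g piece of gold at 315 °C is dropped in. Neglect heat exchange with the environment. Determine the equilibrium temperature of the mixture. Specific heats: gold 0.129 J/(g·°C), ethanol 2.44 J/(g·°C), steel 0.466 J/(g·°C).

Energy conservation, ΣQ = 0:
245*0.129*(T − 315) + 465*2.44*(T − (-21.1)) + 301*0.466*(T − (-21.1)) = 0
31.61(T − 315) + 1134.6(T − (-21.1)) + 140.27(T − (-21.1)) = 0
1306.5 T = -16944
T ≈ -12.97 °C

T_f ≈ -13.0 °C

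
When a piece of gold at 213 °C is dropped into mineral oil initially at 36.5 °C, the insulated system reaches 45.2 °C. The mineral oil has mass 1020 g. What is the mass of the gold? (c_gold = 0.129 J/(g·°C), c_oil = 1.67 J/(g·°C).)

m ≈ 685 g

Net heat exchanged in the isolated system is zero:
m×0.129×(45.2 − 213) + 1020×1.67×(45.2 − 36.5) = 0
-21.65 m = -14820
m = -14820/-21.65 ≈ 684.6 g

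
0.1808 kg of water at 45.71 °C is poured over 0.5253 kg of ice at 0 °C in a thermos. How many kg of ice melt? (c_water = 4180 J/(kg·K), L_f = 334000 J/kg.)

m_melted ≈ 0.103 kg

Cooling the water to 0 °C releases 0.1808·4180·45.71 = 34545 J.
To melt every bit of ice: 0.5253·334000 = 175450 J.
Since 34545 < 175450 J, not all the ice melts; equilibrium is at 0 °C.
m_melted·334000 = 34545  ⇒  m_melted ≈ 0.1034 kg.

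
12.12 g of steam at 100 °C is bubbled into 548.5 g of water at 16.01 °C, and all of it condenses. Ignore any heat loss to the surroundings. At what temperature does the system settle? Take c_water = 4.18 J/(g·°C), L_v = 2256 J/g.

Net heat exchanged in the isolated system is zero:
condense steam: −12.12·2256 = −27343; condensate cools 100→T: 12.12·4.18·(T − 100) = 50.66(T − 100); original water: 2292.7(T − 16.01)
2343.4 T = 27343 + 5066.2 + 36707 = 69115
T ≈ 29.49 °C — below 100 °C, confirming all the steam condensed.

T_f ≈ 29.5 °C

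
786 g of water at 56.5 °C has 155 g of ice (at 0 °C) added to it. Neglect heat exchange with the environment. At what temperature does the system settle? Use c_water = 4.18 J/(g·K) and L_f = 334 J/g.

T_f ≈ 34.0 °C

Taking heat into each body as positive, Σ m c ΔT = 0:
latent heat to melt: 155×334 = 51770
  warm the meltwater: 647.9 T
  water: 3285.5(T − 56.5)
3933.4 T = 185630 − 51770 = 133860
T ≈ 34.03 °C (positive, so assuming full melt was valid).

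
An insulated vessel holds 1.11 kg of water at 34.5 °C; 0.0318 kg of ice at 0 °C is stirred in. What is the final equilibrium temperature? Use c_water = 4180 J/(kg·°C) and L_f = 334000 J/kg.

T_f ≈ 31.3 °C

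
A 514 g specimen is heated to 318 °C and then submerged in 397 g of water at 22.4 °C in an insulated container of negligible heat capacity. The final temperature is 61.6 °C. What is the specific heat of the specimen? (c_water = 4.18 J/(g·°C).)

c ≈ 0.494 J/(g·°C)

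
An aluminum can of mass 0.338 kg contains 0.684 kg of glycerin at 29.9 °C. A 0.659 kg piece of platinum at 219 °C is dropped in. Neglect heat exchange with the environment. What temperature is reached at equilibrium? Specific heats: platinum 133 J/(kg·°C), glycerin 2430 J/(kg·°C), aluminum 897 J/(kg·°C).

T_f ≈ 38.0 °C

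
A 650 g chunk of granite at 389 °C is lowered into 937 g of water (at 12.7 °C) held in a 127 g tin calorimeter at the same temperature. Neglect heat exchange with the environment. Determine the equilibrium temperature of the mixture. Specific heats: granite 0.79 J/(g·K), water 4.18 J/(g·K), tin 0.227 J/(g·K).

T_f ≈ 56.0 °C

T_f = Σ m_i c_i T_i / Σ m_i c_i:
T_f = (513.5×389 + 3916.7×12.7 + 28.83×12.7) / (513.5 + 3916.7 + 28.83)
    = 249859 / 4459 ≈ 56.03 °C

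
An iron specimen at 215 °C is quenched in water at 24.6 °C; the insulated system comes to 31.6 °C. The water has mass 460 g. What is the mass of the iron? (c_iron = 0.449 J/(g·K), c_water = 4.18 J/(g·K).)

m ≈ 163 g

|Q_iron| = |Q_water|:
m×0.449×(215 − 31.6) = 460×4.18×(31.6 − 24.6)
82.35 m = 13460  ⇒  m ≈ 163.5 g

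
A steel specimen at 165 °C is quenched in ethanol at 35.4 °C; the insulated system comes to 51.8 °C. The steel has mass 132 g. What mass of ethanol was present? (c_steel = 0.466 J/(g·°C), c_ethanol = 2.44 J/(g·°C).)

Heat lost by the steel = heat gained by the ethanol:
132·0.466·(165 − 51.8) = m·2.44·(51.8 − 35.4)
40.02 m = 6963.2  ⇒  m ≈ 174 g

m ≈ 174 g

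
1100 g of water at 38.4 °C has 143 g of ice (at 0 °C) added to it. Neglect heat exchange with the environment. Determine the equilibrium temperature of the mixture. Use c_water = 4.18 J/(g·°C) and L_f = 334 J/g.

T_f ≈ 24.8 °C

Heat gained plus heat lost sum to zero:
latent heat to melt: 143×334 = 47762
  meltwater 0→T: 143×4.18×T = 597.74 T
  water: 4598(T − 38.4)
5195.7 T = 176563 − 47762 = 128801
T ≈ 24.79 °C. Since T > 0 °C, the all-ice-melts assumption holds.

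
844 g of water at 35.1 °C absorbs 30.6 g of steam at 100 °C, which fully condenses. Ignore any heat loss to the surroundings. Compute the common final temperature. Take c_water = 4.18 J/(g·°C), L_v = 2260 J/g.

T_f ≈ 56.3 °C

Energy conservation, ΣQ = 0:
condense steam: −30.6×2260 = −69156; condensate cools 100→T: 30.6×4.18×(T − 100) = 127.91(T − 100); water warms: 844×4.18×(T − 35.1) = 3527.9(T − 35.1)
3655.8 T = 69156 + 12791 + 123830 = 205777
T ≈ 56.29 °C — below 100 °C, confirming all the steam condensed.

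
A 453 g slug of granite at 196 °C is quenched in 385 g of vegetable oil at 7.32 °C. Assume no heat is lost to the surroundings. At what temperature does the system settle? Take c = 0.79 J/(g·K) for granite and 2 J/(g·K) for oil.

T_f ≈ 67.2 °C

Conservation of energy gives ΣQ = 0:
453*0.79*(T − 196) + 385*2*(T − 7.32) = 0
357.87(T − 196) + 770(T − 7.32) = 0
1127.9 T = 75779
T = 75779 / 1127.9 = 67.2 °C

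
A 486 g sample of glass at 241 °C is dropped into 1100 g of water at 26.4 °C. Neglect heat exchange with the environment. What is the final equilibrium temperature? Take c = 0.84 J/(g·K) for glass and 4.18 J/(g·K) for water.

Setting the total heat transfer to zero:
486*0.84*(T − 241) + 1100*4.18*(T − 26.4) = 0
408.24(T − 241) + 4598(T − 26.4) = 0
5006.2 T = 219773
T = 219773 / 5006.2 = 43.9 °C

T_f ≈ 43.9 °C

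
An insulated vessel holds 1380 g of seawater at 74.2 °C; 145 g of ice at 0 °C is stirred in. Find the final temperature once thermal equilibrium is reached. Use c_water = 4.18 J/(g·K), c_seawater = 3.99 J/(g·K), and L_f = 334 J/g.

Energy conservation, ΣQ = 0:
fusion: m_ice L_f = 145·334 = 48430
  warm the meltwater: 606.1 T
  seawater: 5506.2(T − 74.2)
6112.3 T = 408560 − 48430 = 360130
T ≈ 58.92 °C (positive, so assuming full melt was valid).

T_f ≈ 58.9 °C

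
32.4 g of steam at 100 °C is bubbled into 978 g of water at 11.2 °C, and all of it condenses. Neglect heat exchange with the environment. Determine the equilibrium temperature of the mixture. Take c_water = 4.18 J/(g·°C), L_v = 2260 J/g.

T_f ≈ 31.4 °C

Setting the total heat transfer to zero:
condense steam: −32.4·2260 = −73224
  condensate cools 100→T: 32.4·4.18·(T − 100) = 135.43(T − 100)
  original water: 4088(T − 11.2)
4223.5 T = 73224 + 13543 + 45786 = 132553
T ≈ 31.38 °C — below 100 °C, confirming all the steam condensed.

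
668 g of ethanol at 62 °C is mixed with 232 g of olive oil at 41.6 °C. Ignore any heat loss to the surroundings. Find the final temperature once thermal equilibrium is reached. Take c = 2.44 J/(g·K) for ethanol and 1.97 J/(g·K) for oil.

T_f ≈ 57.5 °C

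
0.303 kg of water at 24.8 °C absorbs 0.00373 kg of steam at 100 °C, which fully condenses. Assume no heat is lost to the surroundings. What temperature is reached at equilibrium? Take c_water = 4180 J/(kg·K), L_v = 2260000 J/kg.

Sum of m c ΔT and latent-heat terms is zero:
condense steam: −0.00373·2260000 = −8429.8; condensed water 100 °C→T: 15.59(T − 100); water warms: 0.303·4180·(T − 24.8) = 1266.5(T − 24.8)
1282.1 T = 8429.8 + 1559.1 + 31410 = 41399
T ≈ 32.29 °C — below 100 °C, confirming all the steam condensed.

T_f ≈ 32.3 °C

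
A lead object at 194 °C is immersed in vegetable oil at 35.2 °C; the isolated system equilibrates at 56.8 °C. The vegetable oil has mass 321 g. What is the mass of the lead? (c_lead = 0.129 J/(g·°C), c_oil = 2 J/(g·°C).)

Conservation of energy gives ΣQ = 0:
m×0.129×(56.8 − 194) + 321×2×(56.8 − 35.2) = 0
-17.7 m = -13867
m = -13867/-17.7 ≈ 783.5 g

m ≈ 784 g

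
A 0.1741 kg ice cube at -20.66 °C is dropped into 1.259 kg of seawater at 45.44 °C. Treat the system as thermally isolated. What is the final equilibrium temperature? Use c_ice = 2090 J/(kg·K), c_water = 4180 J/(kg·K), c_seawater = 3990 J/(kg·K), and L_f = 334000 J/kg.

Conservation of energy gives ΣQ = 0:
ice -20.66→0 °C: 0.1741×2090×20.66 = 7517.5; melt ice: 0.1741×334000 = 58149; meltwater 0→T: 0.1741×4180×T = 727.74 T; seawater cools: 1.259×3990×(T − 45.44) = 5023.4(T − 45.44)
5751.1 T = 228264 − 65667 = 162597
T ≈ 28.27 °C. Since T > 0 °C, the all-ice-melts assumption holds.

T_f ≈ 28.3 °C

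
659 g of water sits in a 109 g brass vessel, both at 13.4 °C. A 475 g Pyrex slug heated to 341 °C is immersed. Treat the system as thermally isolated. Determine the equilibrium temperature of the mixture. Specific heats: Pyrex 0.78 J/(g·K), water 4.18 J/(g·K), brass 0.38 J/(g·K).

T_f ≈ 51.7 °C

With ΣQ=0 the equilibrium temperature is the m·c-weighted mean:
T_f = (370.5*341 + 2754.6*13.4 + 41.42*13.4) / (370.5 + 2754.6 + 41.42)
    = 163807 / 3166.5 ≈ 51.73 °C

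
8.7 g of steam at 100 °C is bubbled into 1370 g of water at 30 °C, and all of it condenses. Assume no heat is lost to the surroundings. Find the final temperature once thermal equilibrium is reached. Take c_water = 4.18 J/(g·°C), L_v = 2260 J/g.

T_f ≈ 33.9 °C

Taking heat into each body as positive, Σ m c ΔT = 0:
latent heat released on condensation: 8.7×2260 = 19662
  condensed water 100 °C→T: 36.37(T − 100)
  original water: 5726.6(T − 30)
5763 T = 19662 + 3636.6 + 171798 = 195097
T ≈ 33.85 °C — below 100 °C, confirming all the steam condensed.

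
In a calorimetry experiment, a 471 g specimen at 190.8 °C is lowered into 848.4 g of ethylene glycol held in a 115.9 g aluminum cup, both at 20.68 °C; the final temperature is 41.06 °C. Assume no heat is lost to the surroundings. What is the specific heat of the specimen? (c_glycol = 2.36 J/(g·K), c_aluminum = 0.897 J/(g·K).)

c ≈ 0.609 J/(g·K)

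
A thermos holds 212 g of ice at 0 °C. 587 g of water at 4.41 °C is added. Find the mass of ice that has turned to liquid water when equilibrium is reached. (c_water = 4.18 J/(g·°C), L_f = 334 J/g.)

m_melted ≈ 32.4 g

Cooling the water to 0 °C releases 587·4.18·4.41 = 10821 J.
Fully melting the ice requires m_ice L_f = 212·334 = 70808 J.
10821 J < 70808 J, so only part of the ice melts and the system sits at 0 °C.
m_melted·334 = 10821  ⇒  m_melted ≈ 32.4 g.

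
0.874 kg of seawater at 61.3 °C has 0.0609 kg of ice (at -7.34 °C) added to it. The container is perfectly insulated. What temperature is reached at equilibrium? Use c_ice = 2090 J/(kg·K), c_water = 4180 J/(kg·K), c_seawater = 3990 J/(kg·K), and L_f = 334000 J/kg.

T_f ≈ 51.4 °C

Heat gained plus heat lost sum to zero:
ice -7.34→0 °C: 0.0609·2090·7.34 = 934.24; fusion: m_ice L_f = 0.0609·334000 = 20341; warm the meltwater: 254.56 T; seawater: 3487.3(T − 61.3)
3741.8 T = 213769 − 21275 = 192494
T ≈ 51.44 °C. Since T > 0 °C, the all-ice-melts assumption holds.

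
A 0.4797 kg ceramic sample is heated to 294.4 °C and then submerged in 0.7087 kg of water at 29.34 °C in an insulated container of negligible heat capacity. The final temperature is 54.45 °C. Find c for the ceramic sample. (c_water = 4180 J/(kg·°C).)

c ≈ 646 J/(kg·°C)

Let T be the final temperature. ΣQ_i = 0:
0.4797·c·(54.45 − 294.4) + 0.7087·4180·(54.45 − 29.34) = 0
-115.1 c = -74385
c = -74385/-115.1 ≈ 646.2 J/(kg·°C)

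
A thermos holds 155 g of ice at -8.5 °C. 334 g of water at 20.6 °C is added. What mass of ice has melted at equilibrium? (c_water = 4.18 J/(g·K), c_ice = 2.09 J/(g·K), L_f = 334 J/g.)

m_melted ≈ 77.9 g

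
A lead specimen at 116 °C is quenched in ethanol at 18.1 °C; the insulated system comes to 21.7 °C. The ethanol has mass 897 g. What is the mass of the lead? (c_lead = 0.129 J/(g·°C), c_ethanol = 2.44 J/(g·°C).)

m ≈ 648 g

Energy conservation, ΣQ = 0:
m×0.129×(21.7 − 116) + 897×2.44×(21.7 − 18.1) = 0
-12.16 m = -7879.2
m = -7879.2/-12.16 ≈ 647.7 g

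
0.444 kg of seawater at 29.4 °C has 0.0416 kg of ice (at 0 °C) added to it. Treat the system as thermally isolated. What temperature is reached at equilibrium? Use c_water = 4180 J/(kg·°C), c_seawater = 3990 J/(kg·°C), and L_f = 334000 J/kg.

T_f ≈ 19.6 °C

Conservation of energy gives ΣQ = 0:
latent heat to melt: 0.0416·334000 = 13894; warm the meltwater: 173.89 T; seawater cools: 0.444·3990·(T − 29.4) = 1771.6(T − 29.4)
1945.4 T = 52084 − 13894 = 38189
T ≈ 19.63 °C. Since T > 0 °C, the all-ice-melts assumption holds.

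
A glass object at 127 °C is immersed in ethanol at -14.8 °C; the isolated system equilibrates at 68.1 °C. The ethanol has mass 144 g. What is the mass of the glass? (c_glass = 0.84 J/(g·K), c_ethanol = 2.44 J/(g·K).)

|Q_glass| = |Q_ethanol|:
m×0.84×(127 − 68.1) = 144×2.44×(68.1 − (-14.8))
49.48 m = 29128  ⇒  m ≈ 588.7 g

m ≈ 589 g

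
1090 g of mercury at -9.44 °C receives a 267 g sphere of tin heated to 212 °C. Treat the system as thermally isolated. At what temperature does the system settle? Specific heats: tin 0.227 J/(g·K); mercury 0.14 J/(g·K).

Let T be the final temperature. ΣQ_i = 0:
267×0.227×(T − 212) + 1090×0.14×(T − (-9.44)) = 0
213.21 T = 11409
T = 11409/213.21 ≈ 53.51 °C

T_f ≈ 53.5 °C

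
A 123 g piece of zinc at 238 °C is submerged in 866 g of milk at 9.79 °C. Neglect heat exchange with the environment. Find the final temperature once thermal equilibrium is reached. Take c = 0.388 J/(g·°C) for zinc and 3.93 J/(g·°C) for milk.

T_f ≈ 12.9 °C

Set heat shed by the hot body equal to heat absorbed by the cold body:
123×0.388×(238 − T) = 866×3.93×(T − 9.79)
47.72(238 − T) = 3403.4(T − 9.79)
3451.1 T = 44677  ⇒  T ≈ 12.95 °C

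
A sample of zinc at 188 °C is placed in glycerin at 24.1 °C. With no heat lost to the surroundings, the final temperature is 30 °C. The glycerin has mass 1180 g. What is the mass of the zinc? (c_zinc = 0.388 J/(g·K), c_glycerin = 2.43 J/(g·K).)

m ≈ 276 g

|Q_zinc| = |Q_glycerin|:
m·0.388·(188 − 30) = 1180·2.43·(30 − 24.1)
61.3 m = 16918  ⇒  m ≈ 276 g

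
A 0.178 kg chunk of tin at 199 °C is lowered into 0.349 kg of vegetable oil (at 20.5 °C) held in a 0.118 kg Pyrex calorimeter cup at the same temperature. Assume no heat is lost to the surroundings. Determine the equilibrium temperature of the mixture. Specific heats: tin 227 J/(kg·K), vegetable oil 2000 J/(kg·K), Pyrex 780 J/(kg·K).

T_f ≈ 29.2 °C

Conservation of energy gives ΣQ = 0:
0.178*227*(T − 199) + 0.349*2000*(T − 20.5) + 0.118*780*(T − 20.5) = 0
40.41(T − 199) + 698(T − 20.5) + 92.04(T − 20.5) = 0
830.45 T = 24237
T = 24237 / 830.45 = 29.2 °C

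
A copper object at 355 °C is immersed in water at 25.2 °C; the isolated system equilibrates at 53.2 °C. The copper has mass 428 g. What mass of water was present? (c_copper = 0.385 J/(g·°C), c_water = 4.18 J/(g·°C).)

|Q_copper| = |Q_water|:
428·0.385·(355 − 53.2) = m·4.18·(53.2 − 25.2)
117.04 m = 49731  ⇒  m ≈ 424.9 g

m ≈ 425 g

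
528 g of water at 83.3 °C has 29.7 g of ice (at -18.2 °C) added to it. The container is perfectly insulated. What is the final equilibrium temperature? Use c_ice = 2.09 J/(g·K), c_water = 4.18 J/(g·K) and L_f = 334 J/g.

T_f ≈ 74.1 °C

Taking heat into each body as positive, Σ m c ΔT = 0:
warm ice to 0 °C: 29.7·2.09·(0 − (-18.2)) = 1129.7; melt ice: 29.7·334 = 9919.8; meltwater 0→T: 29.7·4.18·T = 124.15 T; water cools: 528·4.18·(T − 83.3) = 2207(T − 83.3)
2331.2 T = 183846 − 11050 = 172797
T ≈ 74.12 °C — above 0 °C, consistent with complete melting.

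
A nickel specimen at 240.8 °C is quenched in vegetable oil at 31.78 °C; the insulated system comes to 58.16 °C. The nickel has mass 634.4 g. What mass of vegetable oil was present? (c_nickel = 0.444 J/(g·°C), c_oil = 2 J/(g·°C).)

Heat lost by the nickel = heat gained by the oil:
634.4×0.444×(240.8 − 58.16) = m×2×(58.16 − 31.78)
52.76 m = 51445  ⇒  m ≈ 975.1 g

m ≈ 975 g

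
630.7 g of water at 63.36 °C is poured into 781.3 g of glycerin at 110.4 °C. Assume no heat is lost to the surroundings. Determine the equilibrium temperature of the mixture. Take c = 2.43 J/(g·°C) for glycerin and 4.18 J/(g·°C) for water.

T_f ≈ 83.1 °C

Conservation of energy gives ΣQ = 0:
781.3×2.43×(T − 110.4) + 630.7×4.18×(T − 63.36) = 0
1898.6(T − 110.4) + 2636.3(T − 63.36) = 0
(1898.6 + 2636.3) T = 1898.6×110.4 + 2636.3×63.36
T ≈ 83.05 °C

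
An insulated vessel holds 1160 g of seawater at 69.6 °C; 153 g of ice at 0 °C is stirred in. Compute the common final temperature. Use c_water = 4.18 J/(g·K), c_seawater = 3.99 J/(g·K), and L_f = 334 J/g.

T_f ≈ 51.4 °C

Net heat exchanged in the isolated system is zero:
fusion: m_ice L_f = 153×334 = 51102
  warm the meltwater: 639.54 T
  seawater: 4628.4(T − 69.6)
5267.9 T = 322137 − 51102 = 271035
T ≈ 51.45 °C. Since T > 0 °C, the all-ice-melts assumption holds.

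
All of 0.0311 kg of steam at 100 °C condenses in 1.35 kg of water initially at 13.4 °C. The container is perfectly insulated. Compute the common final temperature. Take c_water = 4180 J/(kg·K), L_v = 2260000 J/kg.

T_f ≈ 27.5 °C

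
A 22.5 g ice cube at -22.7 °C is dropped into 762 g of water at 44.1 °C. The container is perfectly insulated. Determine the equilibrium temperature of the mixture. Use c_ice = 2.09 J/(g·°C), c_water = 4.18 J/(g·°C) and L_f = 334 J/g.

Net heat exchanged in the isolated system is zero:
ice -22.7→0 °C: 22.5×2.09×22.7 = 1067.5; latent heat to melt: 22.5×334 = 7515; meltwater 0→T: 22.5×4.18×T = 94.05 T; water cools: 762×4.18×(T − 44.1) = 3185.2(T − 44.1)
3279.2 T = 140466 − 8582.5 = 131883
T ≈ 40.22 °C (positive, so assuming full melt was valid).

T_f ≈ 40.2 °C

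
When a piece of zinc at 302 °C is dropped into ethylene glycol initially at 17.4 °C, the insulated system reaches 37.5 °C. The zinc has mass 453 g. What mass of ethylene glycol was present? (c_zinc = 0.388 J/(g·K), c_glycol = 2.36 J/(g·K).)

Heat gained plus heat lost sum to zero:
453×0.388×(37.5 − 302) + m×2.36×(37.5 − 17.4) = 0
47.44 m = 46490
m = 46490/47.44 ≈ 980 g

m ≈ 980 g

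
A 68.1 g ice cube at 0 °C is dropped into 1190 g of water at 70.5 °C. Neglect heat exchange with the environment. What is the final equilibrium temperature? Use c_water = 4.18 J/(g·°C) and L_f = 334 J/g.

T_f ≈ 62.4 °C

Taking heat into each body as positive, Σ m c ΔT = 0:
fusion: m_ice L_f = 68.1×334 = 22745
  meltwater 0→T: 68.1×4.18×T = 284.66 T
  water: 4974.2(T − 70.5)
5258.9 T = 350681 − 22745 = 327936
T ≈ 62.36 °C (positive, so assuming full melt was valid).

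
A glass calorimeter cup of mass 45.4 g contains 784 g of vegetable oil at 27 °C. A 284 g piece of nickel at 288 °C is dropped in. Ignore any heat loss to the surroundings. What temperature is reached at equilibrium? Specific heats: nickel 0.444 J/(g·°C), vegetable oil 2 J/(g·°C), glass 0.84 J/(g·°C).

T_f is the heat-capacity-weighted average of the initial temperatures:
T_f = (126.1·288 + 1568·27 + 38.14·27) / (126.1 + 1568 + 38.14)
    = 79681 / 1732.2 ≈ 46.00 °C

T_f ≈ 46.0 °C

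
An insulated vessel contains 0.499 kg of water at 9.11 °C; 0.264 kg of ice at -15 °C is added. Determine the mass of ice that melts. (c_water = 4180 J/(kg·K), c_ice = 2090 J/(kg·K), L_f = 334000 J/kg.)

Cooling the water to 0 °C releases 0.499×4180×9.11 = 19002 J.
Warming the ice to 0 °C takes 0.264×2090×15 = 8276.4 J, leaving 10725 J for melting.
To melt every bit of ice: 0.264×334000 = 88176 J.
That's not enough to melt it all — equilibrium is at 0 °C with ice remaining.
Mass melted = 10725/334000 ≈ 0.03211 kg.

m_melted ≈ 0.0321 kg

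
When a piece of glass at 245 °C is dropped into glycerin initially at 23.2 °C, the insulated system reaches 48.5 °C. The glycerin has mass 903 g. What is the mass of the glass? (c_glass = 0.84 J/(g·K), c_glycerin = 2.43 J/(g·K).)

Net heat exchanged in the isolated system is zero:
m×0.84×(48.5 − 245) + 903×2.43×(48.5 − 23.2) = 0
-165.06 m = -55516
m = -55516/-165.06 ≈ 336.3 g

m ≈ 336 g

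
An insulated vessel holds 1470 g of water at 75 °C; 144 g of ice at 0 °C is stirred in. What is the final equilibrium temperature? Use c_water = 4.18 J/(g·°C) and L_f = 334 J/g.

Sum of m c ΔT and latent-heat terms is zero:
melt ice: 144×334 = 48096; meltwater 0→T: 144×4.18×T = 601.92 T; water: 6144.6(T − 75)
6746.5 T = 460845 − 48096 = 412749
T ≈ 61.18 °C — above 0 °C, consistent with complete melting.

T_f ≈ 61.2 °C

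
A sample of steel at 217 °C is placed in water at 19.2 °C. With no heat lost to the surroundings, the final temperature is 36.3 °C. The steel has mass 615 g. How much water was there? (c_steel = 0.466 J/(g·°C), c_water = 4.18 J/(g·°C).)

Heat lost by the steel = heat gained by the water:
615·0.466·(217 − 36.3) = m·4.18·(36.3 − 19.2)
71.48 m = 51787  ⇒  m ≈ 724.5 g

m ≈ 725 g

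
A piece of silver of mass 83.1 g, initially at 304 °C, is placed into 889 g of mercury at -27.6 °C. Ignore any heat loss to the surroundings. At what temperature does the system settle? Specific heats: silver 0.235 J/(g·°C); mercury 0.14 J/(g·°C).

Heat lost by the silver equals heat gained by the mercury:
83.1·0.235·(304 − T) = 889·0.14·(T − (-27.6))
19.53(304 − T) = 124.46(T − (-27.6))
143.99 T = 2501.6  ⇒  T ≈ 17.37 °C

T_f ≈ 17.4 °C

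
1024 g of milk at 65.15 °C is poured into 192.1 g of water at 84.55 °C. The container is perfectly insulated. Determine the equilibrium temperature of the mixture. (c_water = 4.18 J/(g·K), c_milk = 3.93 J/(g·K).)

T_f ≈ 68.4 °C

Conservation of energy gives ΣQ = 0:
192.1·4.18·(T − 84.55) + 1024·3.93·(T − 65.15) = 0
802.98(T − 84.55) + 4024.3(T − 65.15) = 0
(802.98 + 4024.3) T = 802.98·84.55 + 4024.3·65.15
T ≈ 68.38 °C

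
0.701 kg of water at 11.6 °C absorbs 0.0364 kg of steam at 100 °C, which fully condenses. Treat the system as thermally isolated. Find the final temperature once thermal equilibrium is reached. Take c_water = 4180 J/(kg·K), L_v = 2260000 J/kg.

Energy balance with sensible and latent terms:
steam→water at 100 °C releases m L_v = 0.0364·2260000 = 82264
  condensed water 100 °C→T: 152.15(T − 100)
  water warms: 0.701·4180·(T − 11.6) = 2930.2(T − 11.6)
3082.3 T = 82264 + 15215 + 33990 = 131469
T ≈ 42.65 °C (< 100 °C, so full condensation is consistent).

T_f ≈ 42.7 °C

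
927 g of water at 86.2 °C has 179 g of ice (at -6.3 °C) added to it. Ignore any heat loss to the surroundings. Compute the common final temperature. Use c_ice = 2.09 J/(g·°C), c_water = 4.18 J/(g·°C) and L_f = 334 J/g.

T_f ≈ 58.8 °C

Energy conservation, ΣQ = 0:
warm ice to 0 °C: 179·2.09·(0 − (-6.3)) = 2356.9
  latent heat to melt: 179·334 = 59786
  meltwater 0→T: 179·4.18·T = 748.22 T
  water cools: 927·4.18·(T − 86.2) = 3874.9(T − 86.2)
4623.1 T = 334013 − 62143 = 271870
T ≈ 58.81 °C — above 0 °C, consistent with complete melting.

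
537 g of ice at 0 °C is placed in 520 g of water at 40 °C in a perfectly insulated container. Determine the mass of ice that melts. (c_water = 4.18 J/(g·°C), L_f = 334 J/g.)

m_melted ≈ 260 g

Cooling the water to 0 °C releases 520×4.18×40 = 86944 J.
Fully melting the ice requires m_ice L_f = 537×334 = 179358 J.
That's not enough to melt it all — equilibrium is at 0 °C with ice remaining.
Mass melted = 86944/334 ≈ 260.3 g.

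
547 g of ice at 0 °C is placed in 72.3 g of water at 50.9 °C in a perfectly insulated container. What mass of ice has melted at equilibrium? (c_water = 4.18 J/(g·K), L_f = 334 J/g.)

m_melted ≈ 46.1 g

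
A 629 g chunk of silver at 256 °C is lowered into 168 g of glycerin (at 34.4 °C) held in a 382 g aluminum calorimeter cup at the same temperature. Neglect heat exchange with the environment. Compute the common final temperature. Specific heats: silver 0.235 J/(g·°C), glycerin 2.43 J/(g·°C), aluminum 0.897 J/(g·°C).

T_f ≈ 70.8 °C

Energy conservation, ΣQ = 0:
629·0.235·(T − 256) + 168·2.43·(T − 34.4) + 382·0.897·(T − 34.4) = 0
147.81(T − 256) + 408.24(T − 34.4) + 342.65(T − 34.4) = 0
898.71 T = 63671
T = 63671/898.71 ≈ 70.85 °C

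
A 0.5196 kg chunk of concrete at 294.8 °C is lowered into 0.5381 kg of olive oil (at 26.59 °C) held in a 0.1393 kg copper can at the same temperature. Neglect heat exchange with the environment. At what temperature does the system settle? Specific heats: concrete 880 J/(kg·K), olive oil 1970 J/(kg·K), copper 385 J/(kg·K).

With ΣQ=0 the equilibrium temperature is the m·c-weighted mean:
T_f = (457.25·294.8 + 1060.1·26.59 + 53.63·26.59) / (457.25 + 1060.1 + 53.63)
    = 164410 / 1570.9 ≈ 104.66 °C

T_f ≈ 104.7 °C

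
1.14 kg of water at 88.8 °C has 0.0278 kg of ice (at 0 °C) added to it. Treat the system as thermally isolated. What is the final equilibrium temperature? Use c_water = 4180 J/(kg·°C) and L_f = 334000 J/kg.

T_f ≈ 84.8 °C

Energy conservation, ΣQ = 0:
latent heat to melt: 0.0278×334000 = 9285.2; warm the meltwater: 116.2 T; water: 4765.2(T − 88.8)
4881.4 T = 423150 − 9285.2 = 413865
T ≈ 84.78 °C — above 0 °C, consistent with complete melting.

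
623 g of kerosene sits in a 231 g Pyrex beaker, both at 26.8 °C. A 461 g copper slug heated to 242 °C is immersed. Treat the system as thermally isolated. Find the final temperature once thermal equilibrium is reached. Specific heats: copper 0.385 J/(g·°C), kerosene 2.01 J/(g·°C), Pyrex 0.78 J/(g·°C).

T_f ≈ 50.5 °C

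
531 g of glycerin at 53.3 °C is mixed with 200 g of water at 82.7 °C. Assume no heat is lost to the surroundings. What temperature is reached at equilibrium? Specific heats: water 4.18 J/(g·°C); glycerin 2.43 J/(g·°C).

T_f ≈ 64.9 °C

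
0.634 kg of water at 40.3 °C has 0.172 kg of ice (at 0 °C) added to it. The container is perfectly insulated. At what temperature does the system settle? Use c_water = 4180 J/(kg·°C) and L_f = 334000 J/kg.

T_f ≈ 14.6 °C

Net heat exchanged in the isolated system is zero:
latent heat to melt: 0.172·334000 = 57448; meltwater 0→T: 0.172·4180·T = 718.96 T; water: 2650.1(T − 40.3)
3369.1 T = 106800 − 57448 = 49352
T ≈ 14.65 °C (positive, so assuming full melt was valid).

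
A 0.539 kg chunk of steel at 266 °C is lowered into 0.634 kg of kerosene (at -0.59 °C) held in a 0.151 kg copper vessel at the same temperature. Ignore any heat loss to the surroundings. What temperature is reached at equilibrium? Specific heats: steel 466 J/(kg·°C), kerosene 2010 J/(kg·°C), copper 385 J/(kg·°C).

Heat gained plus heat lost sum to zero:
0.539×466×(T − 266) + 0.634×2010×(T − (-0.59)) + 0.151×385×(T − (-0.59)) = 0
251.17(T − 266) + 1274.3(T − (-0.59)) + 58.13(T − (-0.59)) = 0
(251.17 + 1274.3 + 58.13) T = 251.17×266 + 1274.3×(-0.59) + 58.13×(-0.59)
T ≈ 41.69 °C

T_f ≈ 41.7 °C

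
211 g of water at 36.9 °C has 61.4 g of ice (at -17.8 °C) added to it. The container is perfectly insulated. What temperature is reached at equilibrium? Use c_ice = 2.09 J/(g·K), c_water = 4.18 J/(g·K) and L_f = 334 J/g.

T_f ≈ 8.6 °C

Net heat exchanged in the isolated system is zero:
ice -17.8→0 °C: 61.4·2.09·17.8 = 2284.2; fusion: m_ice L_f = 61.4·334 = 20508; warm the meltwater: 256.65 T; water: 881.98(T − 36.9)
1138.6 T = 32545 − 22792 = 9753.3
T ≈ 8.57 °C (positive, so assuming full melt was valid).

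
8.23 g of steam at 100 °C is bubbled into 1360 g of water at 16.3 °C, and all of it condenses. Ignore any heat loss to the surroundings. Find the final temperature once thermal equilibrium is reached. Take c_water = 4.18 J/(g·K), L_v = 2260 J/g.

T_f ≈ 20.1 °C

Taking heat into each body as positive, Σ m c ΔT = 0:
latent heat released on condensation: 8.23×2260 = 18600; condensed water 100 °C→T: 34.4(T − 100); water warms: 1360×4.18×(T − 16.3) = 5684.8(T − 16.3)
5719.2 T = 18600 + 3440.1 + 92662 = 114702
T ≈ 20.06 °C — below 100 °C, confirming all the steam condensed.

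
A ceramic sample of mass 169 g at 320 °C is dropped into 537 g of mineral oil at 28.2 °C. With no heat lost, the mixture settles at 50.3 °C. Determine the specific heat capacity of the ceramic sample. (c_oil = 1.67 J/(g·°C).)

Heat lost by the ceramic sample = heat gained by the oil:
169×c×(320 − 50.3) = 537×1.67×(50.3 − 28.2)
45579 c = 19819  ⇒  c ≈ 0.4348 J/(g·°C)

c ≈ 0.435 J/(g·°C)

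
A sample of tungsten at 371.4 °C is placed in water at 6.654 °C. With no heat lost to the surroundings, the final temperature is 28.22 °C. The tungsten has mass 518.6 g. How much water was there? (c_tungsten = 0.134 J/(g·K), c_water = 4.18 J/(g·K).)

m ≈ 265 g

Heat gained plus heat lost sum to zero:
518.6×0.134×(28.22 − 371.4) + m×4.18×(28.22 − 6.654) = 0
90.15 m = 23848
m = 23848/90.15 ≈ 264.6 g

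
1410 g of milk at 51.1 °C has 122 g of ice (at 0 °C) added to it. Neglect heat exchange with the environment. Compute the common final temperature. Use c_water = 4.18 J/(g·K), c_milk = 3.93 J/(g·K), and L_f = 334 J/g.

T_f ≈ 40.1 °C

Conservation of energy gives ΣQ = 0:
fusion: m_ice L_f = 122·334 = 40748
  warm the meltwater: 509.96 T
  milk cools: 1410·3.93·(T − 51.1) = 5541.3(T − 51.1)
6051.3 T = 283160 − 40748 = 242412
T ≈ 40.06 °C (positive, so assuming full melt was valid).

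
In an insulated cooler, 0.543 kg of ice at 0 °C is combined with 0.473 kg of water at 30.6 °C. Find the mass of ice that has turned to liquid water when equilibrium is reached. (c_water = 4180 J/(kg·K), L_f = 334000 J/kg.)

Cooling the water to 0 °C releases 0.473×4180×30.6 = 60500 J.
Melting all 0.543 kg of ice would need 0.543×334000 = 181362 J.
60500 J < 181362 J, so only part of the ice melts and the system sits at 0 °C.
Mass melted = 60500/334000 ≈ 0.1811 kg.

m_melted ≈ 0.181 kg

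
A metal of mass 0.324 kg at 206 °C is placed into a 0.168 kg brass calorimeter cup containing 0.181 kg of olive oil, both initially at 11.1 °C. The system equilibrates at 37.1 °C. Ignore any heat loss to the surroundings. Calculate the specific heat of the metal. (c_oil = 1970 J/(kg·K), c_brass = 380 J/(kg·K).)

Energy conservation, ΣQ = 0:
0.324×c×(37.1 − 206) + 0.181×1970×(37.1 − 11.1) + 0.168×380×(37.1 − 11.1) = 0
-54.72 c = -10931
c = -10931/-54.72 ≈ 199.7 J/(kg·K)

c ≈ 200 J/(kg·K)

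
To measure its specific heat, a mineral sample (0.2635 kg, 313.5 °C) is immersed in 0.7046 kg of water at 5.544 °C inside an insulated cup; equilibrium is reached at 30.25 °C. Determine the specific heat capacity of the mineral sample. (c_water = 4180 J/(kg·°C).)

c ≈ 975 J/(kg·°C)

m_s c (T_s − T_f) = m_water c_water (T_f − T_0):
0.2635·c·(313.5 − 30.25) = 0.7046·4180·(30.25 − 5.544)
74.64 c = 72765  ⇒  c ≈ 974.9 J/(kg·°C)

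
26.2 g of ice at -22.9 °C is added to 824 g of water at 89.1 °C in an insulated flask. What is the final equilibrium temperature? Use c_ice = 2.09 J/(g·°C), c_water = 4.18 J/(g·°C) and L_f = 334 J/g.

Taking heat into each body as positive, Σ m c ΔT = 0:
warm ice to 0 °C: 26.2×2.09×(0 − (-22.9)) = 1254
  melt ice: 26.2×334 = 8750.8
  warm the meltwater: 109.52 T
  water cools: 824×4.18×(T − 89.1) = 3444.3(T − 89.1)
3553.8 T = 306889 − 10005 = 296884
T ≈ 83.54 °C — above 0 °C, consistent with complete melting.

T_f ≈ 83.5 °C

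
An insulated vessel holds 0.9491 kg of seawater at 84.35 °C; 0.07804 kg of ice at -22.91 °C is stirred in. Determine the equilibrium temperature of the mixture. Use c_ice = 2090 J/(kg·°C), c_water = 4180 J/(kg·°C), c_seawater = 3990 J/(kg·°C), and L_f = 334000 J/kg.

Sum of m c ΔT and latent-heat terms is zero:
ice -22.91→0 °C: 0.07804·2090·22.91 = 3736.7; latent heat to melt: 0.07804·334000 = 26065; meltwater 0→T: 0.07804·4180·T = 326.21 T; seawater cools: 0.9491·3990·(T − 84.35) = 3786.9(T − 84.35)
4113.1 T = 319426 − 29802 = 289624
T ≈ 70.41 °C — above 0 °C, consistent with complete melting.

T_f ≈ 70.4 °C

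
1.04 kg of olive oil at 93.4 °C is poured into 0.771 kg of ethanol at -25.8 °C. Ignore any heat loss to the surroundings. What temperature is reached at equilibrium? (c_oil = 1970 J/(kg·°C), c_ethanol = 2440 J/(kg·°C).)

Set heat shed by the hot body equal to heat absorbed by the cold body:
1.04×1970×(93.4 − T) = 0.771×2440×(T − (-25.8))
2048.8(93.4 − T) = 1881.2(T − (-25.8))
3930 T = 142822  ⇒  T ≈ 36.34 °C

T_f ≈ 36.3 °C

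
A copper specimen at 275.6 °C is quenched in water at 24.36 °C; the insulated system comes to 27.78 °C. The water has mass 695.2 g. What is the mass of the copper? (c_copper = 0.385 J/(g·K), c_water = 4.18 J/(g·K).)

m ≈ 104 g

Heat lost by the copper = heat gained by the water:
m×0.385×(275.6 − 27.78) = 695.2×4.18×(27.78 − 24.36)
95.41 m = 9938.3  ⇒  m ≈ 104.2 g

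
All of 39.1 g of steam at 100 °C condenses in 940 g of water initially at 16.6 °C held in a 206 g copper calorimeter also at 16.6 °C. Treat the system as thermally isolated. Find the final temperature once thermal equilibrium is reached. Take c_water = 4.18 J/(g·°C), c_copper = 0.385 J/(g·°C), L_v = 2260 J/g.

T_f ≈ 41.0 °C

Energy balance with sensible and latent terms:
steam→water at 100 °C releases m L_v = 39.1×2260 = 88366
  condensed water 100 °C→T: 163.44(T − 100)
  water warms: 940×4.18×(T − 16.6) = 3929.2(T − 16.6)
  copper cup: 206×0.385×(T − 16.6) = 79.31(T − 16.6)
4171.9 T = 88366 + 16344 + 66541 = 171251
T ≈ 41.05 °C — below 100 °C, confirming all the steam condensed.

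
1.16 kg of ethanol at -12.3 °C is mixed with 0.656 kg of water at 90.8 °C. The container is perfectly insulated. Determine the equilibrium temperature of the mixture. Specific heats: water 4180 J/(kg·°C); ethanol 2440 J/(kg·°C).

Net heat exchanged in the isolated system is zero:
0.656×4180×(T − 90.8) + 1.16×2440×(T − (-12.3)) = 0
(2742.1 + 2830.4) T = 2742.1×90.8 + 2830.4×(-12.3)
T ≈ 38.43 °C

T_f ≈ 38.4 °C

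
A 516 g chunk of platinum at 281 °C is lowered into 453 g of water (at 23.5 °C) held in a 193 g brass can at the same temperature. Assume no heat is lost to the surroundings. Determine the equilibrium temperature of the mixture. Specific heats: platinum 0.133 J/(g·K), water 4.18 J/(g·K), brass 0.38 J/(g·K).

T_f ≈ 32.2 °C

Energy conservation, ΣQ = 0:
516*0.133*(T − 281) + 453*4.18*(T − 23.5) + 193*0.38*(T − 23.5) = 0
68.63(T − 281) + 1893.5(T − 23.5) + 73.34(T − 23.5) = 0
2035.5 T = 65506
T ≈ 32.18 °C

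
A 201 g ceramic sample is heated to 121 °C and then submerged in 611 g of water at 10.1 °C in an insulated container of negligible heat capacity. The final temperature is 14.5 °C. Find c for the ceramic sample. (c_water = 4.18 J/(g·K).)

c ≈ 0.525 J/(g·K)

Heat lost by the ceramic sample = heat gained by the water:
201·c·(121 − 14.5) = 611·4.18·(14.5 − 10.1)
21406 c = 11238  ⇒  c ≈ 0.525 J/(g·K)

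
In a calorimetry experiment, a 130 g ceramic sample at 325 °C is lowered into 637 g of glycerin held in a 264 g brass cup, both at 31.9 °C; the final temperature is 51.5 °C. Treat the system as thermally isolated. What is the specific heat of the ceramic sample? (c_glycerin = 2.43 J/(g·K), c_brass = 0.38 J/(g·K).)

c ≈ 0.909 J/(g·K)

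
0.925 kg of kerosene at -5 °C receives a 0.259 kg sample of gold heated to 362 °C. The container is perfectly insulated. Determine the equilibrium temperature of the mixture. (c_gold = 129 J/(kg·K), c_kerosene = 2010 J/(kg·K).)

Setting the total heat transfer to zero:
0.259*129*(T − 362) + 0.925*2010*(T − (-5)) = 0
33.41(T − 362) + 1859.2(T − (-5)) = 0
1892.7 T = 2798.5
T = 2798.5/1892.7 ≈ 1.48 °C

T_f ≈ 1.5 °C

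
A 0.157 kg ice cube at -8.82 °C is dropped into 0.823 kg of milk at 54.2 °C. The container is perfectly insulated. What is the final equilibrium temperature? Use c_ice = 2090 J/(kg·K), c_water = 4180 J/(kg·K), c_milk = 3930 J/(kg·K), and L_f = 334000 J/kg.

T_f ≈ 30.8 °C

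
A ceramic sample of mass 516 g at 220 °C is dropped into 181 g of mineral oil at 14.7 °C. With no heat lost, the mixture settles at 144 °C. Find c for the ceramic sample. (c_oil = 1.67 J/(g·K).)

c ≈ 0.997 J/(g·K)

m_s c (T_s − T_f) = m_oil c_oil (T_f − T_0):
516·c·(220 − 144) = 181·1.67·(144 − 14.7)
39216 c = 39084  ⇒  c ≈ 0.9966 J/(g·K)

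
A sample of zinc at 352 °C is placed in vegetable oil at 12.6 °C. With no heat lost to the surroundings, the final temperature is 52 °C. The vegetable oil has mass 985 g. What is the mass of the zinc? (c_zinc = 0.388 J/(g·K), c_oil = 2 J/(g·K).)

m ≈ 667 g

Heat lost by the zinc = heat gained by the oil:
m×0.388×(352 − 52) = 985×2×(52 − 12.6)
116.4 m = 77618  ⇒  m ≈ 666.8 g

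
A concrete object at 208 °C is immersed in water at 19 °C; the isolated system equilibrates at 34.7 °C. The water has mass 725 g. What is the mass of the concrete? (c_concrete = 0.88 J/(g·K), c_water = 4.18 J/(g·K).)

m ≈ 312 g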